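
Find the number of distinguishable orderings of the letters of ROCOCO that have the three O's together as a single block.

12

Treat the 3 copies of O as a single block. The multiset to arrange is then {OOO, C, C, R}, 4 items in all.
That gives (4)!/(2!) = 12 arrangements.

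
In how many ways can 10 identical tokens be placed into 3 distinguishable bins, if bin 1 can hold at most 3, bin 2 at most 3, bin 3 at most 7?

Ignoring the caps, the number of non-negative solutions to x_1+…+x_3 = 10 is C(12,2) = 66.
Subtract solutions that violate a single cap (substitute x_i' = x_i − (cap_i+1)): x_1 ≥ 4 gives C(8,2) = 28; x_2 ≥ 4 gives C(8,2) = 28; x_3 ≥ 8 gives C(4,2) = 6. Together 62.
Add back pairs where two caps are both exceeded: 6 + 0 + 0 = 6.
By inclusion–exclusion the count is 66 − 62 + 6 = 10.

10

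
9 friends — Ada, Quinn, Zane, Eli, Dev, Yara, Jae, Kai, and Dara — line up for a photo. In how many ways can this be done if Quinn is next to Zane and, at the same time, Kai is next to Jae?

20160

Treat {Quinn,Zane} as one block (2 orders) and {Kai,Jae} as another (2 orders).
That leaves 7 units to arrange: 2 × 2 × 7! = 4 × 5040 = 20160.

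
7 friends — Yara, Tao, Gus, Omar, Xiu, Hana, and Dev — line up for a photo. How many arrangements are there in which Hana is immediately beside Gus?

Glue Hana and Gus into one block (2 internal orders), leaving 6 units to arrange in a row.
That gives 2 × 6! = 2 × 720 = 1440.

1440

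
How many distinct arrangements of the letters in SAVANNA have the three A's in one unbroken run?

Treat the 3 copies of A as a single block. The multiset to arrange is then {AAA, N, N, S, V}, 5 items in all.
That gives (5)!/(2!) = 60 arrangements.

60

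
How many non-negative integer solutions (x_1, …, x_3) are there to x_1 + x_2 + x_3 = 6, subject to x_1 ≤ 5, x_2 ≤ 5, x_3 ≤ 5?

25

By stars and bars, unrestricted non-negative solutions to x_1+…+x_3 = 6 number C(6+2,2) = 28.
Subtract solutions that violate a single cap (substitute x_i' = x_i − (cap_i+1)): x_1 ≥ 6 gives C(2,2) = 1; x_2 ≥ 6 gives C(2,2) = 1; x_3 ≥ 6 gives C(2,2) = 1. Together 3.
No two caps can be exceeded simultaneously, so the pair terms are all 0.
By inclusion–exclusion the count is 28 − 3 + 0 = 25.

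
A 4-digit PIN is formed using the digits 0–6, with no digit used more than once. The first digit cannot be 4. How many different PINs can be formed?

720

The first digit has 7−1 = 6 choices (anything except 4).
The remaining 3 digits are filled from the other 6 symbols without repetition: 6 × 5 × 4 = 120.
Total: 6 × 120 = 720.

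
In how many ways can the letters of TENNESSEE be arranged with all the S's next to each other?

Treat the 2 copies of S as a single block. The multiset to arrange is then {SS, E, E, E, E, N, N, T}, 8 items in all.
That gives (8)!/(4!·2!) = 840 arrangements.

840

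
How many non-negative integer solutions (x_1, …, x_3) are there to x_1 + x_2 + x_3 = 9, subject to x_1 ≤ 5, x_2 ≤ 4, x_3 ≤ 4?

15

Without the upper bounds there are C(11,2) = 55 ways to split 9 among 3 variables.
Subtract solutions that violate a single cap (substitute x_i' = x_i − (cap_i+1)): x_1 ≥ 6 gives C(5,2) = 10; x_2 ≥ 5 gives C(6,2) = 15; x_3 ≥ 5 gives C(6,2) = 15. Together 40.
No two caps can be exceeded simultaneously, so the pair terms are all 0.
By inclusion–exclusion the count is 55 − 40 + 0 = 15.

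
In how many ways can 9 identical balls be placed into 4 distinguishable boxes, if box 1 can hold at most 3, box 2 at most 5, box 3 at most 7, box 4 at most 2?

Ignoring the caps, the number of non-negative solutions to x_1+…+x_4 = 9 is C(12,3) = 220.
Subtract solutions that violate a single cap (substitute x_i' = x_i − (cap_i+1)): x_1 ≥ 4 gives C(8,3) = 56; x_2 ≥ 6 gives C(6,3) = 20; x_3 ≥ 8 gives C(4,3) = 4; x_4 ≥ 3 gives C(9,3) = 84. Together 164.
Add back pairs where two caps are both exceeded: 0 + 0 + 10 + 0 + 1 + 0 = 11.
By inclusion–exclusion the count is 220 − 164 + 11 = 67.

67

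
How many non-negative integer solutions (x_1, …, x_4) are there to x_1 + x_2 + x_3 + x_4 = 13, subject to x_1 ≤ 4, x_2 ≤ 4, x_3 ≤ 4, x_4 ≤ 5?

By stars and bars, unrestricted non-negative solutions to x_1+…+x_4 = 13 number C(13+3,3) = 560.
Subtract solutions that violate a single cap (substitute x_i' = x_i − (cap_i+1)): x_1 ≥ 5 gives C(11,3) = 165; x_2 ≥ 5 gives C(11,3) = 165; x_3 ≥ 5 gives C(11,3) = 165; x_4 ≥ 6 gives C(10,3) = 120. Together 615.
Add back pairs where two caps are both exceeded: 20 + 20 + 10 + 20 + 10 + 10 = 90.
By inclusion–exclusion the count is 560 − 615 + 90 = 35.

35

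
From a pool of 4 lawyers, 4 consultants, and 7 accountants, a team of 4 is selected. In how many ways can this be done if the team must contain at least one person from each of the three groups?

Total 4-person selections from all 15: C(15,4) = 1365.
Selections missing a whole group: no lawyers → C(11,4) = 330; no consultants → C(11,4) = 330; no accountants → C(8,4) = 70.
Add back selections omitting two groups (i.e. drawn from a single group): C(4,4) + C(4,4) + C(7,4) = 37.
By inclusion–exclusion: 1365 − 730 + 37 = 672.

672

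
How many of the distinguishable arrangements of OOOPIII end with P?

20

Fix P in the last position and arrange the remaining 6 letters.
Those 6 letters have I appearing 3 times and O appearing 3 times, giving (6)!/(3!·3!) = 20.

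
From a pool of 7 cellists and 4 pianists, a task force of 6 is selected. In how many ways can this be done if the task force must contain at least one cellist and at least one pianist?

With no constraint there are C(11,6) = 462 possible selections.
Selections missing a whole group: no cellists → C(4,6) = 0; no pianists → C(7,6) = 7.
Both groups omitted at once is impossible, so 462 − 7 = 455.

455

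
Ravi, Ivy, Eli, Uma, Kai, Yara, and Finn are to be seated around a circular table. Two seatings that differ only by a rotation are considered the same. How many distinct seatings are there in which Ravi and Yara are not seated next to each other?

480

All circular seatings of 7 people number (6)! = 720.
Seatings with Ravi beside Yara: treat them as a block with 2 internal orders, giving 2 × (5)! = 240.
Subtracting, 720 − 240 = 480.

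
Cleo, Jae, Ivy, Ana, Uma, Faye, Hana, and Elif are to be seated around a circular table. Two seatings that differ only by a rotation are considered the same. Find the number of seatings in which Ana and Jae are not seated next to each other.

3600

Without the restriction there are (7)! = 5040 seatings.
Seatings with Ana beside Jae: treat them as a block with 2 internal orders, giving 2 × (6)! = 1440.
Subtracting, 5040 − 1440 = 3600.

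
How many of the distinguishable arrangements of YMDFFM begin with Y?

30

Fix Y in the first position and arrange the remaining 5 letters.
Those 5 letters have F appearing twice and M appearing twice, giving (5)!/(2!·2!) = 30.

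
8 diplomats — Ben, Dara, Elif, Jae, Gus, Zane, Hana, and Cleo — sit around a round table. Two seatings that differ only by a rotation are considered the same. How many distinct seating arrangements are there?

5040

Fix one person's seat to break rotational symmetry; the remaining 7 people can be arranged in (7)! = 5040 ways.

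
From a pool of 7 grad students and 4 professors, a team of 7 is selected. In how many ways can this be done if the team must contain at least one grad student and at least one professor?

329

With no constraint there are C(11,7) = 330 possible selections.
Selections missing a whole group: no grad students → C(4,7) = 0; no professors → C(7,7) = 1.
Both groups omitted at once is impossible, so 330 − 1 = 329.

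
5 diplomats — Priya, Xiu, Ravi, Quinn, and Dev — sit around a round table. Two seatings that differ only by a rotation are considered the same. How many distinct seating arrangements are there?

Fix one person's seat to break rotational symmetry; the remaining 4 people can be arranged in (4)! = 24 ways.

24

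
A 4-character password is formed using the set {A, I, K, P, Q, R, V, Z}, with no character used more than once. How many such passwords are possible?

1680

With no repetition, fill the 4 characters in order: 8 choices, then 7, down to 5.
That product is 8 × 7 × 6 × 5 = 1680.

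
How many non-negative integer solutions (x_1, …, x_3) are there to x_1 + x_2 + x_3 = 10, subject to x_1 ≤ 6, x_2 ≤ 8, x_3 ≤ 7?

47

Without the upper bounds there are C(12,2) = 66 ways to split 10 among 3 variables.
Subtract solutions that violate a single cap (substitute x_i' = x_i − (cap_i+1)): x_1 ≥ 7 gives C(5,2) = 10; x_2 ≥ 9 gives C(3,2) = 3; x_3 ≥ 8 gives C(4,2) = 6. Together 19.
No two caps can be exceeded simultaneously, so the pair terms are all 0.
By inclusion–exclusion the count is 66 − 19 + 0 = 47.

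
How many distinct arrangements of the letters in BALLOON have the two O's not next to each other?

900

Total arrangements of BALLOON: 7!/(2!·2!) = 1260.
If the two O's are adjacent, glue them into one block, leaving 6 items to arrange: (6)!/(2!) = 360 ways.
Hence 1260 − 360 = 900.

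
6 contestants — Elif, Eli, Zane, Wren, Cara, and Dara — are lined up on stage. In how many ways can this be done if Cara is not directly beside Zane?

480

Of the 6! = 720 arrangements, those with Cara and Zane adjacent number 2 × 5! = 240 (treat the pair as a block with 2 internal orders).
Complementary counting: 720 − 240 = 480.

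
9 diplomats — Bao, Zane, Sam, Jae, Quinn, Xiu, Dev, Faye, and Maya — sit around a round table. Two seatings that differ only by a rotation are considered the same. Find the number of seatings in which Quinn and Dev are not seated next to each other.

All circular seatings of 9 people number (8)! = 40320.
Those with Quinn next to Dev: fuse the pair into one unit and seat 8 units around a circle — 2·(7)! = 10080.
Subtracting, 40320 − 10080 = 30240.

30240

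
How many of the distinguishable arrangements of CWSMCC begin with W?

Fix W in the first position and arrange the remaining 5 letters.
Those 5 letters have C appearing 3 times, giving (5)!/(3!) = 20.

20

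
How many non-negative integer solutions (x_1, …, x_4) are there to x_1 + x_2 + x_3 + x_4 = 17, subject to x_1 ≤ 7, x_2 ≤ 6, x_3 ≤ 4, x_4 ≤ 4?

Without the upper bounds there are C(20,3) = 1140 ways to split 17 among 4 variables.
Subtract solutions that violate a single cap (substitute x_i' = x_i − (cap_i+1)): x_1 ≥ 8 gives C(12,3) = 220; x_2 ≥ 7 gives C(13,3) = 286; x_3 ≥ 5 gives C(15,3) = 455; x_4 ≥ 5 gives C(15,3) = 455. Together 1416.
Add back pairs where two caps are both exceeded: 10 + 35 + 35 + 56 + 56 + 120 = 312.
Subtract triples: 0 + 0 + 0 + 1 = 1.
By inclusion–exclusion the count is 1140 − 1416 + 312 − 1 = 35.

35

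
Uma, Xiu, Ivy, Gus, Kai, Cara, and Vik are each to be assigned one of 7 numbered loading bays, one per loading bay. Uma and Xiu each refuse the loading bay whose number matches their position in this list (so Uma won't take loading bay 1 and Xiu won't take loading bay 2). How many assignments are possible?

3720

Let Aᵢ (for i ∈ {1, 2}) be the placements that put person i in their forbidden loading bay. Any j of these fix j positions, leaving (7−j)! ways to fill the rest, and there are C(2,j) ways to pick which j.
By inclusion–exclusion, the number of valid placements is Σ_{j=0}^{2} (−1)^j C(2,j)·(7−j)!.
Computing: 5040 − 1440 + 120 = 3720.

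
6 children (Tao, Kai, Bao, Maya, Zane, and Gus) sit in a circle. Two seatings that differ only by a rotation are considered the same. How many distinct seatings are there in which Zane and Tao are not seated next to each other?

Without the restriction there are (5)! = 120 seatings.
Seatings with Zane beside Tao: treat them as a block with 2 internal orders, giving 2 × (4)! = 48.
Subtracting, 120 − 48 = 72.

72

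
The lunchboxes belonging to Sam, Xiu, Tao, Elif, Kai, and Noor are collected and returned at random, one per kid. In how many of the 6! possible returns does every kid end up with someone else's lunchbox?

265

Count assignments avoiding every fixed point. For any j of the 6 kids fixed to their own lunchbox, the other 6−j can be arranged in (6−j)! ways.
By inclusion–exclusion this is Σ_{j=0}^{6} (−1)^j C(6,j)·(6−j)!.
Computing: 720 − 720 + 360 − 120 + 30 − 6 + 1 = 265.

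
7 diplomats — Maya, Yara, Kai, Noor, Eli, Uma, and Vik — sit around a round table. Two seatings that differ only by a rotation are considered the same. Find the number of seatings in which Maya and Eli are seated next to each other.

240

Glue Maya and Eli into a block (2 internal orders). Seating 6 units around a circle gives (5)! arrangements.
So 2 × (5)! = 2 × 120 = 240.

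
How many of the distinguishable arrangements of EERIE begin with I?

4

Fix I in the first position and arrange the remaining 4 letters.
Those 4 letters have E appearing 3 times, giving (4)!/(3!) = 4.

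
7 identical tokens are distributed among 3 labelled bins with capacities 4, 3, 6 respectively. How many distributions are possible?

19

Ignoring the caps, the number of non-negative solutions to x_1+…+x_3 = 7 is C(9,2) = 36.
Subtract solutions that violate a single cap (substitute x_i' = x_i − (cap_i+1)): x_1 ≥ 5 gives C(4,2) = 6; x_2 ≥ 4 gives C(5,2) = 10; x_3 ≥ 7 gives C(2,2) = 1. Together 17.
No two caps can be exceeded simultaneously, so the pair terms are all 0.
By inclusion–exclusion the count is 36 − 17 + 0 = 19.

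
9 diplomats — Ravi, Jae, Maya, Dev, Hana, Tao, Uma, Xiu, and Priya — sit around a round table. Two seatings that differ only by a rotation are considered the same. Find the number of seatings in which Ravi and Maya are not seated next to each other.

30240

All circular seatings of 9 people number (8)! = 40320.
Seatings with Ravi beside Maya: treat them as a block with 2 internal orders, giving 2 × (7)! = 10080.
Subtracting, 40320 − 10080 = 30240.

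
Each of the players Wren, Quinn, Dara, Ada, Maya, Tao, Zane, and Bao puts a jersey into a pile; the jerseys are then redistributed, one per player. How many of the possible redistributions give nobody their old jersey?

14833

Let Aᵢ be the assignments in which player i gets their old jersey. We want the size of the complement of A₁∪…∪A_8.
By inclusion–exclusion this is Σ_{j=0}^{8} (−1)^j C(8,j)·(8−j)!.
Computing: 40320 − 40320 + 20160 − 6720 + 1680 − 336 + 56 − 8 + 1 = 14833.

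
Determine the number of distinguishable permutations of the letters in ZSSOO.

30

The 5 letters of ZSSOO have repeats: O appearing twice and S appearing twice.
The number of distinct arrangements is 5!/(2!·2!) = 120/4 = 30.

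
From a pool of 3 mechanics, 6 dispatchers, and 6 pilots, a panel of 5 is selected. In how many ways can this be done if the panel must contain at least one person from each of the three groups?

Unrestricted: C(15,5) = 3003 ways to pick any 5 of the 15.
Selections missing a whole group: no mechanics → C(12,5) = 792; no dispatchers → C(9,5) = 126; no pilots → C(9,5) = 126.
Add back selections omitting two groups (i.e. drawn from a single group): C(3,5) + C(6,5) + C(6,5) = 12.
By inclusion–exclusion: 3003 − 1044 + 12 = 1971.

1971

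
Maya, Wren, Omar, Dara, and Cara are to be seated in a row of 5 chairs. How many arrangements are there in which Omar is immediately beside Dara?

Treat {Omar, Dara} as a single unit. There are 4 units to order, and the pair itself can be ordered 2 ways.
That gives 2 × 4! = 2 × 24 = 48.

48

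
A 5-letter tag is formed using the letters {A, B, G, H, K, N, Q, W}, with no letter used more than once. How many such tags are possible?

6720

Choose and order 5 of the 8 symbols: the first letter has 8 options, the next 7, and so on down to 4.
That product is 8 × 7 × 6 × 5 × 4 = 6720.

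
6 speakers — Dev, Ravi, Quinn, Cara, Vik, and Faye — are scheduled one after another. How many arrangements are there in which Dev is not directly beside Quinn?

480

There are 6! = 720 arrangements in all. If Dev and Quinn are adjacent, merging them into one block gives 2·(5)! = 240 arrangements.
Complementary counting: 720 − 240 = 480.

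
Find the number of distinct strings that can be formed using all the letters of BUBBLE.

120

The 6 letters of BUBBLE have repeats: B appearing 3 times.
The number of distinct arrangements is 6!/(3!) = 720/6 = 120.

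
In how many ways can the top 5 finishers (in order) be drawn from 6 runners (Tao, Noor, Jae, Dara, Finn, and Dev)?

720

There are 6 choices for 1st place, 5 for 2nd, and so on down to 2 for position 5.
That gives 6 × 5 × 4 × 3 × 2 = 720.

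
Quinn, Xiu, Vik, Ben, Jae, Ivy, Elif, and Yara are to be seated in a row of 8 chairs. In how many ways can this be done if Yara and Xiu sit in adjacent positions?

10080

Treat {Yara, Xiu} as a single unit. There are 7 units to order, and the pair itself can be ordered 2 ways.
So the count is 2·(7)! = 10080.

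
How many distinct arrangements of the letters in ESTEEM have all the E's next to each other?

Treat the 3 copies of E as a single block. The multiset to arrange is then {EEE, M, S, T}, 4 items in all.
All 4 items are distinct, so there are (4)! = 24 arrangements.

24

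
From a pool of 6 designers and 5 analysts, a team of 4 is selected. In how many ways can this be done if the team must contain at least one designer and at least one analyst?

With no constraint there are C(11,4) = 330 possible selections.
Selections missing a whole group: no designers → C(5,4) = 5; no analysts → C(6,4) = 15.
Both groups omitted at once is impossible, so 330 − 20 = 310.

310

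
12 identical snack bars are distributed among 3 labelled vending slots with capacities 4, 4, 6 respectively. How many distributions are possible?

Ignoring the caps, the number of non-negative solutions to x_1+…+x_3 = 12 is C(14,2) = 91.
Subtract solutions that violate a single cap (substitute x_i' = x_i − (cap_i+1)): x_1 ≥ 5 gives C(9,2) = 36; x_2 ≥ 5 gives C(9,2) = 36; x_3 ≥ 7 gives C(7,2) = 21. Together 93.
Add back pairs where two caps are both exceeded: 6 + 1 + 1 = 8.
By inclusion–exclusion the count is 91 − 93 + 8 = 6.

6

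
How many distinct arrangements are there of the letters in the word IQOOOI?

Letter multiplicities in IQOOOI: I×2, O×3, Q×1.
The number of distinct arrangements is 6!/(3!·2!) = 720/12 = 60.

60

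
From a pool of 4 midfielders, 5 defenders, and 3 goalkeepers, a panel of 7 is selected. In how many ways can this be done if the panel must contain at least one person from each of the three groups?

Total 7-person selections from all 12: C(12,7) = 792.
Subtract selections that omit an entire group: no midfielders → C(8,7) = 8; no defenders → C(7,7) = 1; no goalkeepers → C(9,7) = 36.
Add back selections omitting two groups (i.e. drawn from a single group): C(4,7) + C(5,7) + C(3,7) = 0.
By inclusion–exclusion: 792 − 45 + 0 = 747.

747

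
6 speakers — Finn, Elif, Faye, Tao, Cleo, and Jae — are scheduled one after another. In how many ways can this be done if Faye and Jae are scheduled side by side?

Place the 4 others and the Faye-Jae pair as 5 objects in a line; the pair has 2 internal arrangements.
So the count is 2·(5)! = 240.

240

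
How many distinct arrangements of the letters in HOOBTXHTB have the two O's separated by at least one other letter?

17640

There are 9!/(2!·2!·2!·2!) = 22680 arrangements of HOOBTXHTB in total.
Arrangements with the O's together: treat OO as one letter, giving (8)!/(2!·2!·2!) = 5040.
Subtracting, 22680 − 5040 = 17640 arrangements keep the O's apart.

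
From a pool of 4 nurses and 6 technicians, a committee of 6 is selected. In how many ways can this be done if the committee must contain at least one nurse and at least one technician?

With no constraint there are C(10,6) = 210 possible selections.
Subtract selections that omit an entire group: no nurses → C(6,6) = 1; no technicians → C(4,6) = 0.
Both groups omitted at once is impossible, so 210 − 1 = 209.

209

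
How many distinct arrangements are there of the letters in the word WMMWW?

The 5 letters of WMMWW have repeats: M appearing twice and W appearing 3 times.
So there are 5! / (3!·2!) = 10 distinguishable arrangements.

10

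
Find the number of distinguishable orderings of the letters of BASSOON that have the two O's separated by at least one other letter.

900

Total arrangements of BASSOON: 7!/(2!·2!) = 1260.
Arrangements with the O's together: treat OO as one letter, giving (6)!/(2!) = 360.
Subtracting, 1260 − 360 = 900 arrangements keep the O's apart.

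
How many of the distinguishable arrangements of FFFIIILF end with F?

With the last slot taken by F, it remains to arrange the other 7 letters (FFIIILF).
Those 7 letters have F appearing 3 times and I appearing 3 times, giving (7)!/(3!·3!) = 140.

140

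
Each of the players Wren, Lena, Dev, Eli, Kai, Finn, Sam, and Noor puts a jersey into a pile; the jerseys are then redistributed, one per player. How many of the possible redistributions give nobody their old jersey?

Count assignments avoiding every fixed point. For any j of the 8 players fixed to their old jersey, the other 8−j can be arranged in (8−j)! ways.
By inclusion–exclusion this is Σ_{j=0}^{8} (−1)^j C(8,j)·(8−j)!.
Computing: 40320 − 40320 + 20160 − 6720 + 1680 − 336 + 56 − 8 + 1 = 14833.

14833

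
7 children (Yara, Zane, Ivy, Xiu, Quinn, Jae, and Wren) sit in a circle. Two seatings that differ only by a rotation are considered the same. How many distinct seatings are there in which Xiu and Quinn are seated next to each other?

Glue Xiu and Quinn into a block (2 internal orders). Seating 6 units around a circle gives (5)! arrangements.
So 2 × (5)! = 2 × 120 = 240.

240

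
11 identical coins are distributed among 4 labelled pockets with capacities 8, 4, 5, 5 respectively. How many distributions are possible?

By stars and bars, unrestricted non-negative solutions to x_1+…+x_4 = 11 number C(11+3,3) = 364.
Subtract solutions that violate a single cap (substitute x_i' = x_i − (cap_i+1)): x_1 ≥ 9 gives C(5,3) = 10; x_2 ≥ 5 gives C(9,3) = 84; x_3 ≥ 6 gives C(8,3) = 56; x_4 ≥ 6 gives C(8,3) = 56. Together 206.
Add back pairs where two caps are both exceeded: 0 + 0 + 0 + 1 + 1 + 0 = 2.
By inclusion–exclusion the count is 364 − 206 + 2 = 160.

160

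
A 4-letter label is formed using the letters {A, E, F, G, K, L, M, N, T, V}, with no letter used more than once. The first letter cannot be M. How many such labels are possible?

The first letter has 10−1 = 9 choices (anything except M).
The remaining 3 letters are filled from the other 9 symbols without repetition: 9 × 8 × 7 = 504.
Total: 9 × 504 = 4536.

4536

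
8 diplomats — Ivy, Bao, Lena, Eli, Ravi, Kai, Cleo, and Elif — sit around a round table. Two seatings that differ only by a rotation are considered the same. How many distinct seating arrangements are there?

5040

Around a circle, 8 distinct people have 8!/8 = (7)! = 5040 rotationally distinct seatings.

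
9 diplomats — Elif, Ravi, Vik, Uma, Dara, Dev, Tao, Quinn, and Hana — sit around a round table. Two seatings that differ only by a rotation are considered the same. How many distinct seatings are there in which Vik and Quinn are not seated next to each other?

Without the restriction there are (8)! = 40320 seatings.
Seatings with Vik beside Quinn: treat them as a block with 2 internal orders, giving 2 × (7)! = 10080.
Subtracting, 40320 − 10080 = 30240.

30240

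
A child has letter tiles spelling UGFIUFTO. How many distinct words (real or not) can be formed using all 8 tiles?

UGFIUFTO has 8 letters with F appearing twice and U appearing twice.
The number of distinct arrangements is 8!/(2!·2!) = 40320/4 = 10080.

10080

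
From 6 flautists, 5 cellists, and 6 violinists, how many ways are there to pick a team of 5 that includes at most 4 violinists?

Split by how many violinists are chosen (0 through 4).
Sum: C(6,0)·C(11,5) + C(6,1)·C(11,4) + C(6,2)·C(11,3) + C(6,3)·C(11,2) + C(6,4)·C(11,1) = 462 + 1980 + 2475 + 1100 + 165 = 6182.

6182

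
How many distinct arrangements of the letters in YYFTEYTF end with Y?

With the last slot taken by Y, it remains to arrange the other 7 letters (YFTEYTF).
Those 7 letters have F appearing twice, T appearing twice, and Y appearing twice, giving (7)!/(2!·2!·2!) = 630.

630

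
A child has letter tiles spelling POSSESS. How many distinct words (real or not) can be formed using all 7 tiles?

210

Letter multiplicities in POSSESS: E×1, O×1, P×1, S×4.
So there are 7! / (4!) = 210 distinguishable arrangements.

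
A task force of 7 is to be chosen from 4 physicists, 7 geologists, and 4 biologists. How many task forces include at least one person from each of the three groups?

With no constraint there are C(15,7) = 6435 possible selections.
Selections missing a whole group: no physicists → C(11,7) = 330; no geologists → C(8,7) = 8; no biologists → C(11,7) = 330.
Add back selections omitting two groups (i.e. drawn from a single group): C(4,7) + C(7,7) + C(4,7) = 1.
By inclusion–exclusion: 6435 − 668 + 1 = 5768.

5768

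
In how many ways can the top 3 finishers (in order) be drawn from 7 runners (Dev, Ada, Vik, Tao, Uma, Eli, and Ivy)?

210

There are 7 choices for 1st place, 6 for 2nd, and 5 for 3rd.
That gives 7 × 6 × 5 = 210.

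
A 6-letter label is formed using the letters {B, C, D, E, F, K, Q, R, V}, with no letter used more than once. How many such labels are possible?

60480

With no repetition, fill the 6 letters in order: 9 choices, then 8, down to 4.
That product is 9 × 8 × 7 × 6 × 5 × 4 = 60480.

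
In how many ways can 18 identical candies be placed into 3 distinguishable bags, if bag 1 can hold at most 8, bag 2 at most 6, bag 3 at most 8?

Ignoring the caps, the number of non-negative solutions to x_1+…+x_3 = 18 is C(20,2) = 190.
Subtract solutions that violate a single cap (substitute x_i' = x_i − (cap_i+1)): x_1 ≥ 9 gives C(11,2) = 55; x_2 ≥ 7 gives C(13,2) = 78; x_3 ≥ 9 gives C(11,2) = 55. Together 188.
Add back pairs where two caps are both exceeded: 6 + 1 + 6 = 13.
By inclusion–exclusion the count is 190 − 188 + 13 = 15.

15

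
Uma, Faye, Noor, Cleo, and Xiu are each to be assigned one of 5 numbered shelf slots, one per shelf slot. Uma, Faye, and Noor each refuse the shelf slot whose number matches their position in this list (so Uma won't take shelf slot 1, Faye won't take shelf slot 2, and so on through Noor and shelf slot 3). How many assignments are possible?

Let Aᵢ (for i ∈ {1, 2, 3}) be the placements that put person i in their forbidden shelf slot. Any j of these fix j positions, leaving (5−j)! ways to fill the rest, and there are C(3,j) ways to pick which j.
By inclusion–exclusion, the number of valid placements is Σ_{j=0}^{3} (−1)^j C(3,j)·(5−j)!.
Computing: 120 − 72 + 18 − 2 = 64.

64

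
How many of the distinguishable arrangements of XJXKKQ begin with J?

Fix J in the first position and arrange the remaining 5 letters.
Those 5 letters have K appearing twice and X appearing twice, giving (5)!/(2!·2!) = 30.

30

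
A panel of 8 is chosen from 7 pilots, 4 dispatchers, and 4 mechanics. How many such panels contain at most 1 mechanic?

Split by how many mechanics are chosen (0 through 1).
Sum: C(4,0)·C(11,8) + C(4,1)·C(11,7) = 165 + 1320 = 1485.

1485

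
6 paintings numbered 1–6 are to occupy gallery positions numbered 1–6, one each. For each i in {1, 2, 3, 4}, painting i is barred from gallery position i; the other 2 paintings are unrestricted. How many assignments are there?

362

Let Aᵢ (for 1 ≤ i ≤ 4) be the placements that put painting i in its forbidden gallery position. Any j of these fix j positions, leaving (6−j)! ways to fill the rest, and there are C(4,j) ways to pick which j.
By inclusion–exclusion, the number of valid placements is Σ_{j=0}^{4} (−1)^j C(4,j)·(6−j)!.
Computing: 720 − 480 + 144 − 24 + 2 = 362.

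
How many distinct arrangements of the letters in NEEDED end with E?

30

Fix E in the last position and arrange the remaining 5 letters.
Those 5 letters have D appearing twice and E appearing twice, giving (5)!/(2!·2!) = 30.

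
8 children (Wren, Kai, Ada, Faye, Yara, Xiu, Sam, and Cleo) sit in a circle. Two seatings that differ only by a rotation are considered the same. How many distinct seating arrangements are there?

5040

Fix one person's seat to break rotational symmetry; the remaining 7 people can be arranged in (7)! = 5040 ways.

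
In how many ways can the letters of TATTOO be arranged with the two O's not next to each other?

40

There are 6!/(3!·2!) = 60 arrangements of TATTOO in total.
If the two O's are adjacent, glue them into one block, leaving 5 items to arrange: (5)!/(3!) = 20 ways.
Subtracting, 60 − 20 = 40 arrangements keep the O's apart.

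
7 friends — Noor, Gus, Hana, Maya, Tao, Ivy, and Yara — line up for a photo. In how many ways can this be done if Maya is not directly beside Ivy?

3600

There are 7! = 5040 arrangements in all. If Maya and Ivy are adjacent, merging them into one block gives 2·(6)! = 1440 arrangements.
So 5040 − 1440 = 3600 arrangements keep them apart.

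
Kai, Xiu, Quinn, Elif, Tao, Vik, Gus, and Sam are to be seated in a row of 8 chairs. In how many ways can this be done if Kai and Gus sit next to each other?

10080

Place the 6 others and the Kai-Gus pair as 7 objects in a line; the pair has 2 internal arrangements.
So the count is 2·(7)! = 10080.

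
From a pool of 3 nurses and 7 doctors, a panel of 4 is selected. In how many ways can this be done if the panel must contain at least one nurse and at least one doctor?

Total 4-person selections from all 10: C(10,4) = 210.
Selections missing a whole group: no nurses → C(7,4) = 35; no doctors → C(3,4) = 0.
Both groups omitted at once is impossible, so 210 − 35 = 175.

175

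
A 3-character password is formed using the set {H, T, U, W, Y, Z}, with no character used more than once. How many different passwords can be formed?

120

With no repetition, fill the 3 characters in order: 6 choices, then 5, down to 4.
That product is 6 × 5 × 4 = 120.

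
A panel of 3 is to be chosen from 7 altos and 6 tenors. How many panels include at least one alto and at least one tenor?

Total 3-person selections from all 13: C(13,3) = 286.
Subtract selections that omit an entire group: no altos → C(6,3) = 20; no tenors → C(7,3) = 35.
Both groups omitted at once is impossible, so 286 − 55 = 231.

231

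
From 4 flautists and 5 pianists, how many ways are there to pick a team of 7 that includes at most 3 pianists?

10

Split by how many pianists are chosen (0 through 3).
Sum: C(5,0)·C(4,7) + C(5,1)·C(4,6) + C(5,2)·C(4,5) + C(5,3)·C(4,4) = 0 + 0 + 0 + 10 = 10.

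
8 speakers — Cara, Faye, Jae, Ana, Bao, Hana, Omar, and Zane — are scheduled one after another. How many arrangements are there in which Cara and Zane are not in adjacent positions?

Of the 8! = 40320 arrangements, those with Cara and Zane adjacent number 2 × 7! = 10080 (treat the pair as a block with 2 internal orders).
Complementary counting: 40320 − 10080 = 30240.

30240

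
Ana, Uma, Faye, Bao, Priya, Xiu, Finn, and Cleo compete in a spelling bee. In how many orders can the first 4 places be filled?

This is an ordered selection of 4 from 8: P(8,4).
That gives 8 × 7 × 6 × 5 = 1680.

1680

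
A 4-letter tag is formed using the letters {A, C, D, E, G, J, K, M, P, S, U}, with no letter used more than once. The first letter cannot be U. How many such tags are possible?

7200

The first letter has 11−1 = 10 choices (anything except U).
The remaining 3 letters are filled from the other 10 symbols without repetition: 10 × 9 × 8 = 720.
Total: 10 × 720 = 7200.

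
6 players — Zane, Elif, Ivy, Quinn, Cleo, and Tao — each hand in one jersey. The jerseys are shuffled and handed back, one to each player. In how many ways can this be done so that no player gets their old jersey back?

This is the derangement count D_6: permutations of 6 items with no fixed point.
By inclusion–exclusion this is Σ_{j=0}^{6} (−1)^j C(6,j)·(6−j)!.
Computing: 720 − 720 + 360 − 120 + 30 − 6 + 1 = 265.

265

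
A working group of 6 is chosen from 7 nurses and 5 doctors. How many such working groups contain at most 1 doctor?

112

Split by how many doctors are chosen (0 through 1).
Sum: C(5,0)·C(7,6) + C(5,1)·C(7,5) = 7 + 105 = 112.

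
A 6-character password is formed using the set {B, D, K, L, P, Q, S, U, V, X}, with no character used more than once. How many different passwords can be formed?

151200

With no repetition, fill the 6 characters in order: 10 choices, then 9, down to 5.
10 × 9 × 8 × 7 × 6 × 5 = 151200.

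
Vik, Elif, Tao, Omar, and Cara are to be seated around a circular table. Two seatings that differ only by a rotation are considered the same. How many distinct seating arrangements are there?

24

Around a circle, 5 distinct people have 5!/5 = (4)! = 24 rotationally distinct seatings.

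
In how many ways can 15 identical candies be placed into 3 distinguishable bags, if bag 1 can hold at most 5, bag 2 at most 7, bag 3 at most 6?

Ignoring the caps, the number of non-negative solutions to x_1+…+x_3 = 15 is C(17,2) = 136.
Subtract solutions that violate a single cap (substitute x_i' = x_i − (cap_i+1)): x_1 ≥ 6 gives C(11,2) = 55; x_2 ≥ 8 gives C(9,2) = 36; x_3 ≥ 7 gives C(10,2) = 45. Together 136.
Add back pairs where two caps are both exceeded: 3 + 6 + 1 = 10.
By inclusion–exclusion the count is 136 − 136 + 10 = 10.

10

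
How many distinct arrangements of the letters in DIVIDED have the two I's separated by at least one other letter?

300

Total arrangements of DIVIDED: 7!/(3!·2!) = 420.
If the two I's are adjacent, glue them into one block, leaving 6 items to arrange: (6)!/(3!) = 120 ways.
Hence 420 − 120 = 300.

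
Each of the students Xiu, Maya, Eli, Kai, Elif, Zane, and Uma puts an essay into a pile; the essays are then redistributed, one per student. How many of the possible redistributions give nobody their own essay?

Let Aᵢ be the assignments in which student i gets their own essay. We want the size of the complement of A₁∪…∪A_7.
By inclusion–exclusion this is Σ_{j=0}^{7} (−1)^j C(7,j)·(7−j)!.
Computing: 5040 − 5040 + 2520 − 840 + 210 − 42 + 7 − 1 = 1854.

1854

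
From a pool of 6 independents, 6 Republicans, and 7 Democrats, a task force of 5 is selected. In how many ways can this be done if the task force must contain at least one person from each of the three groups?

8295

With no constraint there are C(19,5) = 11628 possible selections.
Subtract selections that omit an entire group: no independents → C(13,5) = 1287; no Republicans → C(13,5) = 1287; no Democrats → C(12,5) = 792.
Add back selections omitting two groups (i.e. drawn from a single group): C(6,5) + C(6,5) + C(7,5) = 33.
By inclusion–exclusion: 11628 − 3366 + 33 = 8295.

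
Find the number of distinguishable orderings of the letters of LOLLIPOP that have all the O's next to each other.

420

Treat the 2 copies of O as a single block. The multiset to arrange is then {OO, I, L, L, L, P, P}, 7 items in all.
That gives (7)!/(3!·2!) = 420 arrangements.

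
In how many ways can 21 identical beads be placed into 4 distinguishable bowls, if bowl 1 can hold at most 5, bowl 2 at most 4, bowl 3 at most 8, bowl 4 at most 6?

10

By stars and bars, unrestricted non-negative solutions to x_1+…+x_4 = 21 number C(21+3,3) = 2024.
Subtract solutions that violate a single cap (substitute x_i' = x_i − (cap_i+1)): x_1 ≥ 6 gives C(18,3) = 816; x_2 ≥ 5 gives C(19,3) = 969; x_3 ≥ 9 gives C(15,3) = 455; x_4 ≥ 7 gives C(17,3) = 680. Together 2920.
Add back pairs where two caps are both exceeded: 286 + 84 + 165 + 120 + 220 + 56 = 931.
Subtract triples: 4 + 20 + 0 + 1 = 25.
By inclusion–exclusion the count is 2024 − 2920 + 931 − 25 = 10.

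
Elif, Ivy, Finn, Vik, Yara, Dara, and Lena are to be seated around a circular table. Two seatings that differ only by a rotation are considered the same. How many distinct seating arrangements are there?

720

Seat Elif anywhere (absorbing the rotational symmetry), then permute the other 6: (6)! = 720.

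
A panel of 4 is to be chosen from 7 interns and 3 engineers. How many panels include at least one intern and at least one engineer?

175

Unrestricted: C(10,4) = 210 ways to pick any 4 of the 10.
Selections missing a whole group: no interns → C(3,4) = 0; no engineers → C(7,4) = 35.
Both groups omitted at once is impossible, so 210 − 35 = 175.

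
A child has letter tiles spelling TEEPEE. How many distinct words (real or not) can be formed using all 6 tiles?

The 6 letters of TEEPEE have repeats: E appearing 4 times.
The number of distinct arrangements is 6!/(4!) = 720/24 = 30.

30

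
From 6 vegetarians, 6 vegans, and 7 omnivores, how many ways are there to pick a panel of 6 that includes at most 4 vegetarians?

27053

Split by how many vegetarians are chosen (0 through 4).
Sum: C(6,0)·C(13,6) + C(6,1)·C(13,5) + C(6,2)·C(13,4) + C(6,3)·C(13,3) + C(6,4)·C(13,2) = 1716 + 7722 + 10725 + 5720 + 1170 = 27053.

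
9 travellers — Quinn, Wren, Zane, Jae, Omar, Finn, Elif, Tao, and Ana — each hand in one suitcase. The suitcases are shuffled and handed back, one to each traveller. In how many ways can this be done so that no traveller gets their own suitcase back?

133496

This is the derangement count D_9: permutations of 9 items with no fixed point.
By inclusion–exclusion this is Σ_{j=0}^{9} (−1)^j C(9,j)·(9−j)!.
Computing: 362880 − 362880 + 181440 − 60480 + 15120 − 3024 + 504 − 72 + 9 − 1 = 133496.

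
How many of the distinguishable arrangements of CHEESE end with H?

With the last slot taken by H, it remains to arrange the other 5 letters (CEESE).
Those 5 letters have E appearing 3 times, giving (5)!/(3!) = 20.

20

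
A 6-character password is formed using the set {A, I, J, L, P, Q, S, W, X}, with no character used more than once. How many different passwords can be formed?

This is a permutation of 6 out of 9: P(9,6) = 9!/3!.
That product is 9 × 8 × 7 × 6 × 5 × 4 = 60480.

60480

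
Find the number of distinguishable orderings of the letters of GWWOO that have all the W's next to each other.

Treat the 2 copies of W as a single block. The multiset to arrange is then {WW, G, O, O}, 4 items in all.
That gives (4)!/(2!) = 12 arrangements.

12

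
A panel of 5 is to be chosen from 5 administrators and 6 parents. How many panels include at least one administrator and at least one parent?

455

With no constraint there are C(11,5) = 462 possible selections.
Subtract selections that omit an entire group: no administrators → C(6,5) = 6; no parents → C(5,5) = 1.
Both groups omitted at once is impossible, so 462 − 7 = 455.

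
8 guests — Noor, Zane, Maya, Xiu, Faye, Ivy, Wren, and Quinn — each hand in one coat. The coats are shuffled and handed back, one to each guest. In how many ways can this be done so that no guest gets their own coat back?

14833

Let Aᵢ be the assignments in which guest i gets their own coat. We want the size of the complement of A₁∪…∪A_8.
By inclusion–exclusion this is Σ_{j=0}^{8} (−1)^j C(8,j)·(8−j)!.
Computing: 40320 − 40320 + 20160 − 6720 + 1680 − 336 + 56 − 8 + 1 = 14833.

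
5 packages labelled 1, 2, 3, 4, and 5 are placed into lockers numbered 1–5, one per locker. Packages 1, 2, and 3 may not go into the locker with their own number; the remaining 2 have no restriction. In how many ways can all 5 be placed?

64

Let Aᵢ (for i ∈ {1, 2, 3}) be the placements that put package i in its forbidden locker. Any j of these fix j positions, leaving (5−j)! ways to fill the rest, and there are C(3,j) ways to pick which j.
By inclusion–exclusion, the number of valid placements is Σ_{j=0}^{3} (−1)^j C(3,j)·(5−j)!.
Computing: 120 − 72 + 18 − 2 = 64.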